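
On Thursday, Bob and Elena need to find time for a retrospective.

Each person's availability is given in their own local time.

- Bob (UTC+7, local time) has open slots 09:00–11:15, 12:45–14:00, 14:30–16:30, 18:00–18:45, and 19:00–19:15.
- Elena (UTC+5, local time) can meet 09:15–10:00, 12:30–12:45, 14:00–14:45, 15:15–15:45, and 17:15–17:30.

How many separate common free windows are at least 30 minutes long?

Bob → UTC: 02:00–04:15, 05:45–07:00, 07:30–09:30, 11:00–11:45, 12:00–12:15.
Elena → UTC: 04:15–05:00, 07:30–07:45, 09:00–09:45, 10:15–10:45, 12:15–12:30.
Bob ∩ Elena: 07:30–07:45, 09:00–09:30.
Windows ≥ 30 min: 09:00–09:30.
That's 1 window.

1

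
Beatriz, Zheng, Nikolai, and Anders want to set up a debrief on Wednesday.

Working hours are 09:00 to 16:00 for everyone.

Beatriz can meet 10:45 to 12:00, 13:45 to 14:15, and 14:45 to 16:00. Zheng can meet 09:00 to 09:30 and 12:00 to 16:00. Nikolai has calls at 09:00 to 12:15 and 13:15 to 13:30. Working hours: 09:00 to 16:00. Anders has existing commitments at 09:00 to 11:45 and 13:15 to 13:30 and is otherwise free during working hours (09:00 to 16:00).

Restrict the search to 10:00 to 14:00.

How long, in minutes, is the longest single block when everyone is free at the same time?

Nikolai free within 09:00–16:00: 12:15–13:15, 13:30–16:00.
Anders free within 09:00–16:00: 11:45–13:15, 13:30–16:00.
Beatriz ∩ Zheng: 13:45–14:15, 14:45–16:00.
Beatriz ∩ Zheng ∩ Nikolai: 13:45–14:15, 14:45–16:00.
Beatriz ∩ Zheng ∩ Nikolai ∩ Anders: 13:45–14:15, 14:45–16:00.
Restricted to 10:00–14:00: 13:45–14:00.
Single common window of 15 minutes.

15 minutes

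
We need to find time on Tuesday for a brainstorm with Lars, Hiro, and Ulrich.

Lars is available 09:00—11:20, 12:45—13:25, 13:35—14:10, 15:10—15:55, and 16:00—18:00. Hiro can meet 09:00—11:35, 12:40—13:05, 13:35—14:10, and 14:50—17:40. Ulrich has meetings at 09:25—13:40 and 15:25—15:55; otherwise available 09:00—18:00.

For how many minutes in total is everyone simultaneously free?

170 minutes

Ulrich free within 09:00–18:00: 09:00–09:25, 13:40–15:25, 15:55–18:00.
Lars ∩ Hiro: 09:00–11:20, 12:45–13:05, 13:35–14:10, 15:10–15:55, 16:00–17:40.
Lars ∩ Hiro ∩ Ulrich: 09:00–09:25, 13:40–14:10, 15:10–15:25, 16:00–17:40.
Total common minutes: 25 + 30 + 15 + 100 = 170.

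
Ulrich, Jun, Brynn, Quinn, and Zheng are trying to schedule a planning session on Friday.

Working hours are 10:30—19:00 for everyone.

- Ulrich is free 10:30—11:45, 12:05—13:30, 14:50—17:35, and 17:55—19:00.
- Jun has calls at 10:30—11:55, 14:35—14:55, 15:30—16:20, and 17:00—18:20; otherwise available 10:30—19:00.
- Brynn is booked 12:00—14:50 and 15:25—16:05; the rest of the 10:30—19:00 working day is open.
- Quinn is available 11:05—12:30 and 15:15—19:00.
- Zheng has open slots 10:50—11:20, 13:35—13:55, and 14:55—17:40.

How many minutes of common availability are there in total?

Jun free within 10:30–19:00: 11:55–14:35, 14:55–15:30, 16:20–17:00, 18:20–19:00.
Brynn free within 10:30–19:00: 10:30–12:00, 14:50–15:25, 16:05–19:00.
Ulrich ∩ Jun: 12:05–13:30, 14:55–15:30, 16:20–17:00, 18:20–19:00.
Ulrich ∩ Jun ∩ Brynn: 14:55–15:25, 16:20–17:00, 18:20–19:00.
Ulrich ∩ Jun ∩ Brynn ∩ Quinn: 15:15–15:25, 16:20–17:00, 18:20–19:00.
Ulrich ∩ Jun ∩ Brynn ∩ Quinn ∩ Zheng: 15:15–15:25, 16:20–17:00.
Total common minutes: 10 + 40 = 50.

50 minutes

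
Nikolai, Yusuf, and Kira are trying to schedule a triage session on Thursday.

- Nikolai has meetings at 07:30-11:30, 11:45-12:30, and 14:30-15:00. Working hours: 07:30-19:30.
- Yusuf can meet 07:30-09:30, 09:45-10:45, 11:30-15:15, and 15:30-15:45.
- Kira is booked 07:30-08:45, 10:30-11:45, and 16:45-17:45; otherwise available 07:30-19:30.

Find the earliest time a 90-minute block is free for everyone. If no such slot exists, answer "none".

Nikolai free within 07:30–19:30: 11:30–11:45, 12:30–14:30, 15:00–19:30.
Kira free within 07:30–19:30: 08:45–10:30, 11:45–16:45, 17:45–19:30.
Nikolai ∩ Yusuf: 11:30–11:45, 12:30–14:30, 15:00–15:15, 15:30–15:45.
Nikolai ∩ Yusuf ∩ Kira: 12:30–14:30, 15:00–15:15, 15:30–15:45.
Windows ≥ 90 min: 12:30–14:30.
Earliest such window starts at 12:30.

12:30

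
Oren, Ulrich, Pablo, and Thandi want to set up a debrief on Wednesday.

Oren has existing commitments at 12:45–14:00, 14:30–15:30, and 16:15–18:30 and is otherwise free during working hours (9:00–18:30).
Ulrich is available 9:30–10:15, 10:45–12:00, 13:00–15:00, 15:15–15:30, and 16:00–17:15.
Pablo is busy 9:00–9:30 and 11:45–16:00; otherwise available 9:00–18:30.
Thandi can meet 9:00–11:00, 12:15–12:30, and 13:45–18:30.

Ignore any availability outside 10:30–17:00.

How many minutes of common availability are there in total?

Oren free within 09:00–18:30: 09:00–12:45, 14:00–14:30, 15:30–16:15.
Pablo free within 09:00–18:30: 09:30–11:45, 16:00–18:30.
Oren ∩ Ulrich: 09:30–10:15, 10:45–12:00, 14:00–14:30, 16:00–16:15.
Oren ∩ Ulrich ∩ Pablo: 09:30–10:15, 10:45–11:45, 16:00–16:15.
Oren ∩ Ulrich ∩ Pablo ∩ Thandi: 09:30–10:15, 10:45–11:00, 16:00–16:15.
Restricted to 10:30–17:00: 10:45–11:00, 16:00–16:15.
Total common minutes: 15 + 15 = 30.

30 minutes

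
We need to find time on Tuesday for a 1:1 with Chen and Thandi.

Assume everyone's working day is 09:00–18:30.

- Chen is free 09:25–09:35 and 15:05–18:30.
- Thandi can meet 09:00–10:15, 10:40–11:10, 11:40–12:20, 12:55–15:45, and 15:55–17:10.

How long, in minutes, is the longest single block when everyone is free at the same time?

Chen ∩ Thandi: 09:25–09:35, 15:05–15:45, 15:55–17:10.
Common window lengths: 10, 40, 75 min; longest is 75.

75 minutes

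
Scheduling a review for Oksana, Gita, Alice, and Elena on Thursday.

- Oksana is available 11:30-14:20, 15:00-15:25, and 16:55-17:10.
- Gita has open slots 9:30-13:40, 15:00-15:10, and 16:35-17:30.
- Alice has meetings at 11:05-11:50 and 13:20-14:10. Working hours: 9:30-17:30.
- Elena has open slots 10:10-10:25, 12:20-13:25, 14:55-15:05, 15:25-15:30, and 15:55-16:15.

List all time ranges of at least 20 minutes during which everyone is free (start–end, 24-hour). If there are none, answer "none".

Alice free within 09:30–17:30: 09:30–11:05, 11:50–13:20, 14:10–17:30.
Oksana ∩ Gita: 11:30–13:40, 15:00–15:10, 16:55–17:10.
Oksana ∩ Gita ∩ Alice: 11:50–13:20, 15:00–15:10, 16:55–17:10.
Oksana ∩ Gita ∩ Alice ∩ Elena: 12:20–13:20, 15:00–15:05.
Windows ≥ 20 min: 12:20–13:20.

12:20–13:20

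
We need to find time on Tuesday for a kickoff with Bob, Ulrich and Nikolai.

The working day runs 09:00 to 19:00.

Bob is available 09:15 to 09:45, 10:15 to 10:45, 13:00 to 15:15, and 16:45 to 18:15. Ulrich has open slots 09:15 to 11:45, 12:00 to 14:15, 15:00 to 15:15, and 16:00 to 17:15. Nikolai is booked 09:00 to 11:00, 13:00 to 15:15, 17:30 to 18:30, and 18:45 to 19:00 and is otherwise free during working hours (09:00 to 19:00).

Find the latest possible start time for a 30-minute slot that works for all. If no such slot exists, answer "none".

Nikolai free within 09:00–19:00: 11:00–13:00, 15:15–17:30, 18:30–18:45.
Bob ∩ Ulrich: 09:15–09:45, 10:15–10:45, 13:00–14:15, 15:00–15:15, 16:45–17:15.
Bob ∩ Ulrich ∩ Nikolai: 16:45–17:15.
Windows ≥ 30 min: 16:45–17:15.
Latest start in the last window 16:45–17:15 is 17:15 − 30 min = 16:45.

16:45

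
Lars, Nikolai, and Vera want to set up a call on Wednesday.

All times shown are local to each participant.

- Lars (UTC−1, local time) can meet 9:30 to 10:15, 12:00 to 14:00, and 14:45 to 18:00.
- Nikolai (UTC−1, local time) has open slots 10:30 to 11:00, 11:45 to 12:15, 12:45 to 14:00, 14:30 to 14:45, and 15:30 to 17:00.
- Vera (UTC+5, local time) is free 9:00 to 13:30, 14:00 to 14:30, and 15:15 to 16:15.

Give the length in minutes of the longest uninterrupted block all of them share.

0 minutes

Lars → UTC: 10:30–11:15, 13:00–15:00, 15:45–19:00.
Nikolai → UTC: 11:30–12:00, 12:45–13:15, 13:45–15:00, 15:30–15:45, 16:30–18:00.
Vera → UTC: 04:00–08:30, 09:00–09:30, 10:15–11:15.
Lars ∩ Nikolai: 13:00–13:15, 13:45–15:00, 16:30–18:00.
Lars ∩ Nikolai ∩ Vera: (none).
No common window.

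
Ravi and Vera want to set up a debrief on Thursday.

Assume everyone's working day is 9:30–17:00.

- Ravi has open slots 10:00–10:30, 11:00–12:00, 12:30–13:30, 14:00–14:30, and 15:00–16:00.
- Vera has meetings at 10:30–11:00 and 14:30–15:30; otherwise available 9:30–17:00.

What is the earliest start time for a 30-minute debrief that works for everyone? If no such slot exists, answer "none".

Vera free within 09:30–17:00: 09:30–10:30, 11:00–14:30, 15:30–17:00.
Ravi ∩ Vera: 10:00–10:30, 11:00–12:00, 12:30–13:30, 14:00–14:30, 15:30–16:00.
Windows ≥ 30 min: 10:00–10:30, 11:00–12:00, 12:30–13:30, 14:00–14:30, 15:30–16:00.
Earliest such window starts at 10:00.

10:00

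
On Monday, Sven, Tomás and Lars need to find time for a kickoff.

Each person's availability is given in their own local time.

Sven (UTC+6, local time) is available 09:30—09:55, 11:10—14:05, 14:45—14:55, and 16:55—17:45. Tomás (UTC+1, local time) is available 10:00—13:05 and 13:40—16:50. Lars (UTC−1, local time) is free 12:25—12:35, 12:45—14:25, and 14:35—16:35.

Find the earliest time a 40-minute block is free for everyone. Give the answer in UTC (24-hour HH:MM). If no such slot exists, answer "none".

none

Sven → UTC: 03:30–03:55, 05:10–08:05, 08:45–08:55, 10:55–11:45.
Tomás → UTC: 09:00–12:05, 12:40–15:50.
Lars → UTC: 13:25–13:35, 13:45–15:25, 15:35–17:35.
Sven ∩ Tomás: 10:55–11:45.
Sven ∩ Tomás ∩ Lars: (none).
Windows ≥ 40 min: (none).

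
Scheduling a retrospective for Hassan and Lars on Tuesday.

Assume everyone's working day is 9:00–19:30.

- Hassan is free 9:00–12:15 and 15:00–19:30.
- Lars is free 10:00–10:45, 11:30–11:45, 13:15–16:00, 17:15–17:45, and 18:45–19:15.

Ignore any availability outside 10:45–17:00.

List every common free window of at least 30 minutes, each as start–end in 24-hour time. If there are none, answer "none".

Hassan ∩ Lars: 10:00–10:45, 11:30–11:45, 15:00–16:00, 17:15–17:45, 18:45–19:15.
Restricted to 10:45–17:00: 11:30–11:45, 15:00–16:00.
Windows ≥ 30 min: 15:00–16:00.

15:00–16:00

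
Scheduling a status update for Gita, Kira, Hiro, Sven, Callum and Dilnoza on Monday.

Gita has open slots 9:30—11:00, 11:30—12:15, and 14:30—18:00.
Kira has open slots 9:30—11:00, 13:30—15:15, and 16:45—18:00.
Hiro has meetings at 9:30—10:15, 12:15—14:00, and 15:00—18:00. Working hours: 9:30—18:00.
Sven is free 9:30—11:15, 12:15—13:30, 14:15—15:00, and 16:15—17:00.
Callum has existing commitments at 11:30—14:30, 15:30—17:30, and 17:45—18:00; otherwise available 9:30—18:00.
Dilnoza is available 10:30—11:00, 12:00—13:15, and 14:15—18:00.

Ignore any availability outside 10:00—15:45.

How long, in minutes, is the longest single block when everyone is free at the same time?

30 minutes

Hiro free within 09:30–18:00: 10:15–12:15, 14:00–15:00.
Callum free within 09:30–18:00: 09:30–11:30, 14:30–15:30, 17:30–17:45.
Gita ∩ Kira: 09:30–11:00, 14:30–15:15, 16:45–18:00.
Gita ∩ Kira ∩ Hiro: 10:15–11:00, 14:30–15:00.
Gita ∩ Kira ∩ Hiro ∩ Sven: 10:15–11:00, 14:30–15:00.
Gita ∩ Kira ∩ Hiro ∩ Sven ∩ Callum: 10:15–11:00, 14:30–15:00.
Gita ∩ Kira ∩ Hiro ∩ Sven ∩ Callum ∩ Dilnoza: 10:30–11:00, 14:30–15:00.
Restricted to 10:00–15:45: 10:30–11:00, 14:30–15:00.
Common window lengths: 30, 30 min; longest is 30.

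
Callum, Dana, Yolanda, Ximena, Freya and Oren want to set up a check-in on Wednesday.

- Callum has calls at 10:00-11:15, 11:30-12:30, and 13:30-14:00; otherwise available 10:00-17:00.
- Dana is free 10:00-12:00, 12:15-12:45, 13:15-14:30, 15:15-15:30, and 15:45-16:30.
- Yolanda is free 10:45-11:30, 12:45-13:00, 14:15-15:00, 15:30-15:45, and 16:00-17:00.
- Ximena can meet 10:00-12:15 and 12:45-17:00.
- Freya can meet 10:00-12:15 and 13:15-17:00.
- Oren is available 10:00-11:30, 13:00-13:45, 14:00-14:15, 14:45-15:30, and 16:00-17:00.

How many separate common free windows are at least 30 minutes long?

Callum free within 10:00–17:00: 11:15–11:30, 12:30–13:30, 14:00–17:00.
Callum ∩ Dana: 11:15–11:30, 12:30–12:45, 13:15–13:30, 14:00–14:30, 15:15–15:30, 15:45–16:30.
Callum ∩ Dana ∩ Yolanda: 11:15–11:30, 14:15–14:30, 16:00–16:30.
Callum ∩ Dana ∩ Yolanda ∩ Ximena: 11:15–11:30, 14:15–14:30, 16:00–16:30.
Callum ∩ Dana ∩ Yolanda ∩ Ximena ∩ Freya: 11:15–11:30, 14:15–14:30, 16:00–16:30.
Callum ∩ Dana ∩ Yolanda ∩ Ximena ∩ Freya ∩ Oren: 11:15–11:30, 16:00–16:30.
Windows ≥ 30 min: 16:00–16:30.
That's 1 window.

1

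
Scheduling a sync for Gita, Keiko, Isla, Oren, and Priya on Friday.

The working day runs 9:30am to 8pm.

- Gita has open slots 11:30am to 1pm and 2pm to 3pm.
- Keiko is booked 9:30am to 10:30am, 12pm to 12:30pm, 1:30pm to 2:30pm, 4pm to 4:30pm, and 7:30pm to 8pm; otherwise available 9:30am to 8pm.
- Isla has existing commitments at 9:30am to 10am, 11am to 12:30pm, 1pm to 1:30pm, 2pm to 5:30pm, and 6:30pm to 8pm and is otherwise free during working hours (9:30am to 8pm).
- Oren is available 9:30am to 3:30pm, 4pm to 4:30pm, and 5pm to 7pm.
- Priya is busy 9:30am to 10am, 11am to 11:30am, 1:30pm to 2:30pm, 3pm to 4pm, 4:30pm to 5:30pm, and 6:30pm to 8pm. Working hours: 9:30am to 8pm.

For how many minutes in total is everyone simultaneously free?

Keiko free within 09:30–20:00: 10:30–12:00, 12:30–13:30, 14:30–16:00, 16:30–19:30.
Isla free within 09:30–20:00: 10:00–11:00, 12:30–13:00, 13:30–14:00, 17:30–18:30.
Priya free within 09:30–20:00: 10:00–11:00, 11:30–13:30, 14:30–15:00, 16:00–16:30, 17:30–18:30.
Gita ∩ Keiko: 11:30–12:00, 12:30–13:00, 14:30–15:00.
Gita ∩ Keiko ∩ Isla: 12:30–13:00.
Gita ∩ Keiko ∩ Isla ∩ Oren: 12:30–13:00.
Gita ∩ Keiko ∩ Isla ∩ Oren ∩ Priya: 12:30–13:00.
Total common minutes: 30.

30 minutes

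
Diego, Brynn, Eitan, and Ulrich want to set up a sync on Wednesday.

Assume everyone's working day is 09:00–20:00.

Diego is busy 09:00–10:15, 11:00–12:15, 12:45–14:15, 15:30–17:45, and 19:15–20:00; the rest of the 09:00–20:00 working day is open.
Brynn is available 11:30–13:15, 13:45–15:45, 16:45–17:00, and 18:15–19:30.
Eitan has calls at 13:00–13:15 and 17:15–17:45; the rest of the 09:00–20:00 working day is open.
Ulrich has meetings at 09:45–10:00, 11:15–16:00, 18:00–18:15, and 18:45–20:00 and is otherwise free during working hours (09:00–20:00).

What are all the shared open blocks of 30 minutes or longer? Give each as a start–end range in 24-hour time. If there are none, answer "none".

18:15–18:45

Diego free within 09:00–20:00: 10:15–11:00, 12:15–12:45, 14:15–15:30, 17:45–19:15.
Eitan free within 09:00–20:00: 09:00–13:00, 13:15–17:15, 17:45–20:00.
Ulrich free within 09:00–20:00: 09:00–09:45, 10:00–11:15, 16:00–18:00, 18:15–18:45.
Diego ∩ Brynn: 12:15–12:45, 14:15–15:30, 18:15–19:15.
Diego ∩ Brynn ∩ Eitan: 12:15–12:45, 14:15–15:30, 18:15–19:15.
Diego ∩ Brynn ∩ Eitan ∩ Ulrich: 18:15–18:45.
Windows ≥ 30 min: 18:15–18:45.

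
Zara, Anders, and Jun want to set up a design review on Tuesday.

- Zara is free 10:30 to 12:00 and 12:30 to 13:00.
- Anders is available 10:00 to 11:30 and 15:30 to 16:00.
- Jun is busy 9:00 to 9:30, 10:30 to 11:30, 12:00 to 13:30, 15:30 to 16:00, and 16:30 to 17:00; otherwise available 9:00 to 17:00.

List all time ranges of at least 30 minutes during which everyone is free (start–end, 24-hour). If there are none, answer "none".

none

Jun free within 09:00–17:00: 09:30–10:30, 11:30–12:00, 13:30–15:30, 16:00–16:30.
Zara ∩ Anders: 10:30–11:30.
Zara ∩ Anders ∩ Jun: (none).
Windows ≥ 30 min: (none).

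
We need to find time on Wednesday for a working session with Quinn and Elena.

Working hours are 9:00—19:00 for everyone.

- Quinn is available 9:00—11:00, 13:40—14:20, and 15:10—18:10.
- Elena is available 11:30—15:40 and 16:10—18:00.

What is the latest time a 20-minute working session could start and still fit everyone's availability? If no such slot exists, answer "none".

Quinn ∩ Elena: 13:40–14:20, 15:10–15:40, 16:10–18:00.
Windows ≥ 20 min: 13:40–14:20, 15:10–15:40, 16:10–18:00.
Latest start in the last window 16:10–18:00 is 18:00 − 20 min = 17:40.

17:40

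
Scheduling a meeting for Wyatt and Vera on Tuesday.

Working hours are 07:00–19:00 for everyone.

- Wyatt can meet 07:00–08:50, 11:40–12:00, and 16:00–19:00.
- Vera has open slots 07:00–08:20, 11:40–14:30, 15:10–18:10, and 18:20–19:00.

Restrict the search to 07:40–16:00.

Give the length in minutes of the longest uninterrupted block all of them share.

Wyatt ∩ Vera: 07:00–08:20, 11:40–12:00, 16:00–18:10, 18:20–19:00.
Restricted to 07:40–16:00: 07:40–08:20, 11:40–12:00.
Common window lengths: 40, 20 min; longest is 40.

40 minutes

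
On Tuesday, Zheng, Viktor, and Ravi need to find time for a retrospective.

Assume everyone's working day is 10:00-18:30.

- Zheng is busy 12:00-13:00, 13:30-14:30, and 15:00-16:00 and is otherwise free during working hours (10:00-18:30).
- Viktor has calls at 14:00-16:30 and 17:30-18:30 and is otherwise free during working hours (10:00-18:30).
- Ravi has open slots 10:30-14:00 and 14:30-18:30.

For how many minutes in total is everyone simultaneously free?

Zheng free within 10:00–18:30: 10:00–12:00, 13:00–13:30, 14:30–15:00, 16:00–18:30.
Viktor free within 10:00–18:30: 10:00–14:00, 16:30–17:30.
Zheng ∩ Viktor: 10:00–12:00, 13:00–13:30, 16:30–17:30.
Zheng ∩ Viktor ∩ Ravi: 10:30–12:00, 13:00–13:30, 16:30–17:30.
Total common minutes: 90 + 30 + 60 = 180.

180 minutes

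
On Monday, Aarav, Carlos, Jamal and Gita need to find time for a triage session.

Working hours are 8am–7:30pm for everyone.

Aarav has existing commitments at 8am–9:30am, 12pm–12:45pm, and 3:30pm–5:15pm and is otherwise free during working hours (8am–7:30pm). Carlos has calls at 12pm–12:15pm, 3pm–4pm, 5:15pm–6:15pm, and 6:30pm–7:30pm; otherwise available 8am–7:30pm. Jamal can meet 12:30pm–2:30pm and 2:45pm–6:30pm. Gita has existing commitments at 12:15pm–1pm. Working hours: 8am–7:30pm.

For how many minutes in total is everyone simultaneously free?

Aarav free within 08:00–19:30: 09:30–12:00, 12:45–15:30, 17:15–19:30.
Carlos free within 08:00–19:30: 08:00–12:00, 12:15–15:00, 16:00–17:15, 18:15–18:30.
Gita free within 08:00–19:30: 08:00–12:15, 13:00–19:30.
Aarav ∩ Carlos: 09:30–12:00, 12:45–15:00, 18:15–18:30.
Aarav ∩ Carlos ∩ Jamal: 12:45–14:30, 14:45–15:00, 18:15–18:30.
Aarav ∩ Carlos ∩ Jamal ∩ Gita: 13:00–14:30, 14:45–15:00, 18:15–18:30.
Total common minutes: 90 + 15 + 15 = 120.

120 minutes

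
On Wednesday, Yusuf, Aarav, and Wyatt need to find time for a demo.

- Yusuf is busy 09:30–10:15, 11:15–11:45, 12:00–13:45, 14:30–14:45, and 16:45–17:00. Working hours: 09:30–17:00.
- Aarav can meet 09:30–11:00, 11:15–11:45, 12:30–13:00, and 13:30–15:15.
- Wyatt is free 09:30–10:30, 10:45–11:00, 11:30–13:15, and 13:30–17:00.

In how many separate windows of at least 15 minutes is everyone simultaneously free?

Yusuf free within 09:30–17:00: 10:15–11:15, 11:45–12:00, 13:45–14:30, 14:45–16:45.
Yusuf ∩ Aarav: 10:15–11:00, 13:45–14:30, 14:45–15:15.
Yusuf ∩ Aarav ∩ Wyatt: 10:15–10:30, 10:45–11:00, 13:45–14:30, 14:45–15:15.
Windows ≥ 15 min: 10:15–10:30, 10:45–11:00, 13:45–14:30, 14:45–15:15.
That's 4 windows.

4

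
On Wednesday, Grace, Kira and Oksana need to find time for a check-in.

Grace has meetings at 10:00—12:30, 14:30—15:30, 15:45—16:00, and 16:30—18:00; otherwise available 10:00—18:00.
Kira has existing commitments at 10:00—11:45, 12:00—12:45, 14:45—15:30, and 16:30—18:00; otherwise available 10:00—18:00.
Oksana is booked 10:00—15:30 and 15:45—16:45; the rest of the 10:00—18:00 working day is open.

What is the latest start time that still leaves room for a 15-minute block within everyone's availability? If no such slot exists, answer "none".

Grace free within 10:00–18:00: 12:30–14:30, 15:30–15:45, 16:00–16:30.
Kira free within 10:00–18:00: 11:45–12:00, 12:45–14:45, 15:30–16:30.
Oksana free within 10:00–18:00: 15:30–15:45, 16:45–18:00.
Grace ∩ Kira: 12:45–14:30, 15:30–15:45, 16:00–16:30.
Grace ∩ Kira ∩ Oksana: 15:30–15:45.
Windows ≥ 15 min: 15:30–15:45.
Latest start in the last window 15:30–15:45 is 15:45 − 15 min = 15:30.

15:30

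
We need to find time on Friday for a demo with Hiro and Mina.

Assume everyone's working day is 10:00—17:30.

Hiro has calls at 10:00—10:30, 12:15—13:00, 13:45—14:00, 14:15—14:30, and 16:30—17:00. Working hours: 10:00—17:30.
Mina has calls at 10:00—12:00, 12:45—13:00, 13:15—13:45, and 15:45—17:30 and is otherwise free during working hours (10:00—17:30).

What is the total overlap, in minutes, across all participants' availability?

Hiro free within 10:00–17:30: 10:30–12:15, 13:00–13:45, 14:00–14:15, 14:30–16:30, 17:00–17:30.
Mina free within 10:00–17:30: 12:00–12:45, 13:00–13:15, 13:45–15:45.
Hiro ∩ Mina: 12:00–12:15, 13:00–13:15, 14:00–14:15, 14:30–15:45.
Total common minutes: 15 + 15 + 15 + 75 = 120.

120 minutes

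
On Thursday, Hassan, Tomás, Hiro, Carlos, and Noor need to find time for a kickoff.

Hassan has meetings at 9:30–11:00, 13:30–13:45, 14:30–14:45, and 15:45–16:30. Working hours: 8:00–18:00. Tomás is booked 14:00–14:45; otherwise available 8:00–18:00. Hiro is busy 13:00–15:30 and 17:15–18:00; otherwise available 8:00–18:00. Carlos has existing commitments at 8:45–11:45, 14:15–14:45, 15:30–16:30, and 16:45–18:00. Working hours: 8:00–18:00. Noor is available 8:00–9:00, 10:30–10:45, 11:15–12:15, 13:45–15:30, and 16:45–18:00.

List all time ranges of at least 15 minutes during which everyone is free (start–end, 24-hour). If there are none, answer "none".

Hassan free within 08:00–18:00: 08:00–09:30, 11:00–13:30, 13:45–14:30, 14:45–15:45, 16:30–18:00.
Tomás free within 08:00–18:00: 08:00–14:00, 14:45–18:00.
Hiro free within 08:00–18:00: 08:00–13:00, 15:30–17:15.
Carlos free within 08:00–18:00: 08:00–08:45, 11:45–14:15, 14:45–15:30, 16:30–16:45.
Hassan ∩ Tomás: 08:00–09:30, 11:00–13:30, 13:45–14:00, 14:45–15:45, 16:30–18:00.
Hassan ∩ Tomás ∩ Hiro: 08:00–09:30, 11:00–13:00, 15:30–15:45, 16:30–17:15.
Hassan ∩ Tomás ∩ Hiro ∩ Carlos: 08:00–08:45, 11:45–13:00, 16:30–16:45.
Hassan ∩ Tomás ∩ Hiro ∩ Carlos ∩ Noor: 08:00–08:45, 11:45–12:15.
Windows ≥ 15 min: 08:00–08:45, 11:45–12:15.

08:00–08:45, 11:45–12:15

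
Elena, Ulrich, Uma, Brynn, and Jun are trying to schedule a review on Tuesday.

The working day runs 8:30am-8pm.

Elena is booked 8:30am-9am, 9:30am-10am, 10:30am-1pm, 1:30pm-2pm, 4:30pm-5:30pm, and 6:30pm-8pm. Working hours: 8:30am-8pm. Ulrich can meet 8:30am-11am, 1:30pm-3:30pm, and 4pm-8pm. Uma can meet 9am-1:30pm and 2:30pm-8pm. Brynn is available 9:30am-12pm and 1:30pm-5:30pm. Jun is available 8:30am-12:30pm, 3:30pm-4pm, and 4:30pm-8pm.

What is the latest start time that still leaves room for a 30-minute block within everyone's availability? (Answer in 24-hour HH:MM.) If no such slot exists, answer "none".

Elena free within 08:30–20:00: 09:00–09:30, 10:00–10:30, 13:00–13:30, 14:00–16:30, 17:30–18:30.
Elena ∩ Ulrich: 09:00–09:30, 10:00–10:30, 14:00–15:30, 16:00–16:30, 17:30–18:30.
Elena ∩ Ulrich ∩ Uma: 09:00–09:30, 10:00–10:30, 14:30–15:30, 16:00–16:30, 17:30–18:30.
Elena ∩ Ulrich ∩ Uma ∩ Brynn: 10:00–10:30, 14:30–15:30, 16:00–16:30.
Elena ∩ Ulrich ∩ Uma ∩ Brynn ∩ Jun: 10:00–10:30.
Windows ≥ 30 min: 10:00–10:30.
Latest start in the last window 10:00–10:30 is 10:30 − 30 min = 10:00.

10:00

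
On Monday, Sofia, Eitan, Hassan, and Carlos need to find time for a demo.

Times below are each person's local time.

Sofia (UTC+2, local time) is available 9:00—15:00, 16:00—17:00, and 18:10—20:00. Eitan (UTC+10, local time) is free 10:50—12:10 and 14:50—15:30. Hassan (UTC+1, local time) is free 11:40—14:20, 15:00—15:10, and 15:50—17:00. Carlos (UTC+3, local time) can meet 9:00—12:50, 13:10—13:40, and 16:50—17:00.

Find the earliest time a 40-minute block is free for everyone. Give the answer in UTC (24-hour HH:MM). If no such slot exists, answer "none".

none

Sofia → UTC: 07:00–13:00, 14:00–15:00, 16:10–18:00.
Eitan → UTC: 00:50–02:10, 04:50–05:30.
Hassan → UTC: 10:40–13:20, 14:00–14:10, 14:50–16:00.
Carlos → UTC: 06:00–09:50, 10:10–10:40, 13:50–14:00.
Sofia ∩ Eitan: (none).
Sofia ∩ Eitan ∩ Hassan: (none).
Sofia ∩ Eitan ∩ Hassan ∩ Carlos: (none).
Windows ≥ 40 min: (none).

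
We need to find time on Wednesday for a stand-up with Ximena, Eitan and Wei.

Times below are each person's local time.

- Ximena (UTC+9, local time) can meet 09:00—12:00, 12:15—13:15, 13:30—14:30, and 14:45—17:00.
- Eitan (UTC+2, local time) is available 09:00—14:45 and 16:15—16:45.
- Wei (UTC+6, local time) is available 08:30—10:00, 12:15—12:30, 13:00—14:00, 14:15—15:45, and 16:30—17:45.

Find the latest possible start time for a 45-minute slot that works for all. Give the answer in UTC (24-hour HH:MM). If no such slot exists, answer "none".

07:15

Ximena → UTC: 00:00–03:00, 03:15–04:15, 04:30–05:30, 05:45–08:00.
Eitan → UTC: 07:00–12:45, 14:15–14:45.
Wei → UTC: 02:30–04:00, 06:15–06:30, 07:00–08:00, 08:15–09:45, 10:30–11:45.
Ximena ∩ Eitan: 07:00–08:00.
Ximena ∩ Eitan ∩ Wei: 07:00–08:00.
Windows ≥ 45 min: 07:00–08:00.
Latest start in the last window 07:00–08:00 is 08:00 − 45 min = 07:15.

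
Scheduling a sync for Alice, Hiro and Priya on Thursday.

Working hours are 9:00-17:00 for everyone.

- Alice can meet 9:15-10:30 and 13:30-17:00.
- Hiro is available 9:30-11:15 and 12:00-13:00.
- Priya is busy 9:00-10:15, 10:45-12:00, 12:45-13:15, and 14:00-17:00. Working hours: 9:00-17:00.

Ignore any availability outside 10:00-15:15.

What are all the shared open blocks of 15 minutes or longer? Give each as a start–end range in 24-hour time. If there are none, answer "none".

Priya free within 09:00–17:00: 10:15–10:45, 12:00–12:45, 13:15–14:00.
Alice ∩ Hiro: 09:30–10:30.
Alice ∩ Hiro ∩ Priya: 10:15–10:30.
Restricted to 10:00–15:15: 10:15–10:30.
Windows ≥ 15 min: 10:15–10:30.

10:15–10:30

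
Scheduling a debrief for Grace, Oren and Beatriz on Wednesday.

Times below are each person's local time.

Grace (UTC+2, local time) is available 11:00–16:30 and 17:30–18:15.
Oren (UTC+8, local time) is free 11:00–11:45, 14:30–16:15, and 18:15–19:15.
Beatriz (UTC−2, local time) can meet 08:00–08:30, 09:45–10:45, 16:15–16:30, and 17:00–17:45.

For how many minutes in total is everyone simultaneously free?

15 minutes

Grace → UTC: 09:00–14:30, 15:30–16:15.
Oren → UTC: 03:00–03:45, 06:30–08:15, 10:15–11:15.
Beatriz → UTC: 10:00–10:30, 11:45–12:45, 18:15–18:30, 19:00–19:45.
Grace ∩ Oren: 10:15–11:15.
Grace ∩ Oren ∩ Beatriz: 10:15–10:30.
Total common minutes: 15.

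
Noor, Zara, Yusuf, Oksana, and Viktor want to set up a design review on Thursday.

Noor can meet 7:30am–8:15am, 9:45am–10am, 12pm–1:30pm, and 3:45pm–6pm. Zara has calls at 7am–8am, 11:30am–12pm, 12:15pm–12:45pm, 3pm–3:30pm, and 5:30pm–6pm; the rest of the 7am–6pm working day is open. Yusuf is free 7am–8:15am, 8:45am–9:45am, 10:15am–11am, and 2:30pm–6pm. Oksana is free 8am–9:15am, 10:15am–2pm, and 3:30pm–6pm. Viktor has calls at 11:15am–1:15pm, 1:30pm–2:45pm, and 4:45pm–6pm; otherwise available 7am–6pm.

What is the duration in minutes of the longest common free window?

Zara free within 07:00–18:00: 08:00–11:30, 12:00–12:15, 12:45–15:00, 15:30–17:30.
Viktor free within 07:00–18:00: 07:00–11:15, 13:15–13:30, 14:45–16:45.
Noor ∩ Zara: 08:00–08:15, 09:45–10:00, 12:00–12:15, 12:45–13:30, 15:45–17:30.
Noor ∩ Zara ∩ Yusuf: 08:00–08:15, 15:45–17:30.
Noor ∩ Zara ∩ Yusuf ∩ Oksana: 08:00–08:15, 15:45–17:30.
Noor ∩ Zara ∩ Yusuf ∩ Oksana ∩ Viktor: 08:00–08:15, 15:45–16:45.
Common window lengths: 15, 60 min; longest is 60.

60 minutes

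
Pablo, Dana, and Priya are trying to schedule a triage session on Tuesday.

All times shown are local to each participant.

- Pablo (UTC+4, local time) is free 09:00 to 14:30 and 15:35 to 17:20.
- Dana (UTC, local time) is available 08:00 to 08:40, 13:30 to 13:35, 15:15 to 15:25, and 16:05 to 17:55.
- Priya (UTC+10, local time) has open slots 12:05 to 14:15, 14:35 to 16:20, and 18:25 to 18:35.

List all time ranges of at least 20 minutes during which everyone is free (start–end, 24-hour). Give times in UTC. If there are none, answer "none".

Pablo → UTC: 05:00–10:30, 11:35–13:20.
Dana → UTC: 08:00–08:40, 13:30–13:35, 15:15–15:25, 16:05–17:55.
Priya → UTC: 02:05–04:15, 04:35–06:20, 08:25–08:35.
Pablo ∩ Dana: 08:00–08:40.
Pablo ∩ Dana ∩ Priya: 08:25–08:35.
Windows ≥ 20 min: (none).

none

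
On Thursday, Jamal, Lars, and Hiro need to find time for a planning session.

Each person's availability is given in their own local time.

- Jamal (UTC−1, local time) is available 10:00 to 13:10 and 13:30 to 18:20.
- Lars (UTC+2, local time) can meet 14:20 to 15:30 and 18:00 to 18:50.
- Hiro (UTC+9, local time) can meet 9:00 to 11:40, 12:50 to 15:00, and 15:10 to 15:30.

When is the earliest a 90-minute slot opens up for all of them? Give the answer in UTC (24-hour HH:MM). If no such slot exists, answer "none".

Jamal → UTC: 11:00–14:10, 14:30–19:20.
Lars → UTC: 12:20–13:30, 16:00–16:50.
Hiro → UTC: 00:00–02:40, 03:50–06:00, 06:10–06:30.
Jamal ∩ Lars: 12:20–13:30, 16:00–16:50.
Jamal ∩ Lars ∩ Hiro: (none).
Windows ≥ 90 min: (none).

none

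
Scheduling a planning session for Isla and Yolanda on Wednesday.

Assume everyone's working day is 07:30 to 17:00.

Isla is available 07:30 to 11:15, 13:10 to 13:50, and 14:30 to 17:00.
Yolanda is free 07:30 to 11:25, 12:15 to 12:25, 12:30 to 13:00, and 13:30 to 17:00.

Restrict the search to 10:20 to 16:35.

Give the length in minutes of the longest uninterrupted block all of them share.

Isla ∩ Yolanda: 07:30–11:15, 13:30–13:50, 14:30–17:00.
Restricted to 10:20–16:35: 10:20–11:15, 13:30–13:50, 14:30–16:35.
Common window lengths: 55, 20, 125 min; longest is 125.

125 minutes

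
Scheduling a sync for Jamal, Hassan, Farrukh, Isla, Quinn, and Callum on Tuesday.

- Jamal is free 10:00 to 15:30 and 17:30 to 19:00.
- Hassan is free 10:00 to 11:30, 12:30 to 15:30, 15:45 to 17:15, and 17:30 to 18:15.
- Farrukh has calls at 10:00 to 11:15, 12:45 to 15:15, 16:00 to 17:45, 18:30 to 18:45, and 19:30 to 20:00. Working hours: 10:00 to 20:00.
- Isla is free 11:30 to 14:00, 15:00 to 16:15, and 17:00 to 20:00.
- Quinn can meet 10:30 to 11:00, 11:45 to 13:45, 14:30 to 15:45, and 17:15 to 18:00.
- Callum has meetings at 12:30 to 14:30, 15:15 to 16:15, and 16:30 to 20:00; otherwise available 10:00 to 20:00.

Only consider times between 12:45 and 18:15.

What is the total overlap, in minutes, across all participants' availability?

0 minutes

Farrukh free within 10:00–20:00: 11:15–12:45, 15:15–16:00, 17:45–18:30, 18:45–19:30.
Callum free within 10:00–20:00: 10:00–12:30, 14:30–15:15, 16:15–16:30.
Jamal ∩ Hassan: 10:00–11:30, 12:30–15:30, 17:30–18:15.
Jamal ∩ Hassan ∩ Farrukh: 11:15–11:30, 12:30–12:45, 15:15–15:30, 17:45–18:15.
Jamal ∩ Hassan ∩ Farrukh ∩ Isla: 12:30–12:45, 15:15–15:30, 17:45–18:15.
Jamal ∩ Hassan ∩ Farrukh ∩ Isla ∩ Quinn: 12:30–12:45, 15:15–15:30, 17:45–18:00.
Jamal ∩ Hassan ∩ Farrukh ∩ Isla ∩ Quinn ∩ Callum: (none).
Restricted to 12:45–18:15: (none).
Total common minutes: 0.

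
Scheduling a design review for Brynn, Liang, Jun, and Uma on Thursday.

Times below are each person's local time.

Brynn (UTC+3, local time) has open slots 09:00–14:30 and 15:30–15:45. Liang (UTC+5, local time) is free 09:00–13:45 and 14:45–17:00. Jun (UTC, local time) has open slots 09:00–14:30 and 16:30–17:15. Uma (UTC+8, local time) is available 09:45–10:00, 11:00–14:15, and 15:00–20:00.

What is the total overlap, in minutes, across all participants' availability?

Brynn → UTC: 06:00–11:30, 12:30–12:45.
Liang → UTC: 04:00–08:45, 09:45–12:00.
Jun → UTC: 09:00–14:30, 16:30–17:15.
Uma → UTC: 01:45–02:00, 03:00–06:15, 07:00–12:00.
Brynn ∩ Liang: 06:00–08:45, 09:45–11:30.
Brynn ∩ Liang ∩ Jun: 09:45–11:30.
Brynn ∩ Liang ∩ Jun ∩ Uma: 09:45–11:30.
Total common minutes: 105.

105 minutes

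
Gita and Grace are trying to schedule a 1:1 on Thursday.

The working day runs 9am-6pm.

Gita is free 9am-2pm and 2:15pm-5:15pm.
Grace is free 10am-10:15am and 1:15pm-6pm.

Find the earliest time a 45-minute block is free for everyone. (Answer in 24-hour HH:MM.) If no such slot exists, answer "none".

13:15

Gita ∩ Grace: 10:00–10:15, 13:15–14:00, 14:15–17:15.
Windows ≥ 45 min: 13:15–14:00, 14:15–17:15.
Earliest such window starts at 13:15.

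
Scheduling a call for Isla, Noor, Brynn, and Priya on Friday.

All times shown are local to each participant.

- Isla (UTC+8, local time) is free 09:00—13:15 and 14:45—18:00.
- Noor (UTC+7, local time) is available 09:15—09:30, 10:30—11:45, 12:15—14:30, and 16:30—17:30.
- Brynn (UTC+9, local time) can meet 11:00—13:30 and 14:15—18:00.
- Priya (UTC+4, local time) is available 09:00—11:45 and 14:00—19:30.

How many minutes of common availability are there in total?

Isla → UTC: 01:00–05:15, 06:45–10:00.
Noor → UTC: 02:15–02:30, 03:30–04:45, 05:15–07:30, 09:30–10:30.
Brynn → UTC: 02:00–04:30, 05:15–09:00.
Priya → UTC: 05:00–07:45, 10:00–15:30.
Isla ∩ Noor: 02:15–02:30, 03:30–04:45, 06:45–07:30, 09:30–10:00.
Isla ∩ Noor ∩ Brynn: 02:15–02:30, 03:30–04:30, 06:45–07:30.
Isla ∩ Noor ∩ Brynn ∩ Priya: 06:45–07:30.
Total common minutes: 45.

45 minutes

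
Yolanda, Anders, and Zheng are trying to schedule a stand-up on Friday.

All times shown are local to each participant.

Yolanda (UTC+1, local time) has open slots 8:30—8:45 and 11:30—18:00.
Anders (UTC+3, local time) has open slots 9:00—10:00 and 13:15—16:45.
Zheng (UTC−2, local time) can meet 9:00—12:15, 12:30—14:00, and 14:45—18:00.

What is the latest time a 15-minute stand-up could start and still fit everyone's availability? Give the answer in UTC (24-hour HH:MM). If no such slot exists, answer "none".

Yolanda → UTC: 07:30–07:45, 10:30–17:00.
Anders → UTC: 06:00–07:00, 10:15–13:45.
Zheng → UTC: 11:00–14:15, 14:30–16:00, 16:45–20:00.
Yolanda ∩ Anders: 10:30–13:45.
Yolanda ∩ Anders ∩ Zheng: 11:00–13:45.
Windows ≥ 15 min: 11:00–13:45.
Latest start in the last window 11:00–13:45 is 13:45 − 15 min = 13:30.

13:30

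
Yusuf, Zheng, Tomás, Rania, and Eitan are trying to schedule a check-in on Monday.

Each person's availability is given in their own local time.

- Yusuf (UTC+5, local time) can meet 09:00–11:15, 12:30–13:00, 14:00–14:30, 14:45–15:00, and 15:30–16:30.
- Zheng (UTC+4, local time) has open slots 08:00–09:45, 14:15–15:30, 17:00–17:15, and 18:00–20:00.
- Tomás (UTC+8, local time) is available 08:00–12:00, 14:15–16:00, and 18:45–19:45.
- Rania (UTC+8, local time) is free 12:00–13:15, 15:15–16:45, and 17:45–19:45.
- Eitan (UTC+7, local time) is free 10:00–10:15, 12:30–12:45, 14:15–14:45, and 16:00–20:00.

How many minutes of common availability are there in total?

45 minutes

Yusuf → UTC: 04:00–06:15, 07:30–08:00, 09:00–09:30, 09:45–10:00, 10:30–11:30.
Zheng → UTC: 04:00–05:45, 10:15–11:30, 13:00–13:15, 14:00–16:00.
Tomás → UTC: 00:00–04:00, 06:15–08:00, 10:45–11:45.
Rania → UTC: 04:00–05:15, 07:15–08:45, 09:45–11:45.
Eitan → UTC: 03:00–03:15, 05:30–05:45, 07:15–07:45, 09:00–13:00.
Yusuf ∩ Zheng: 04:00–05:45, 10:30–11:30.
Yusuf ∩ Zheng ∩ Tomás: 10:45–11:30.
Yusuf ∩ Zheng ∩ Tomás ∩ Rania: 10:45–11:30.
Yusuf ∩ Zheng ∩ Tomás ∩ Rania ∩ Eitan: 10:45–11:30.
Total common minutes: 45.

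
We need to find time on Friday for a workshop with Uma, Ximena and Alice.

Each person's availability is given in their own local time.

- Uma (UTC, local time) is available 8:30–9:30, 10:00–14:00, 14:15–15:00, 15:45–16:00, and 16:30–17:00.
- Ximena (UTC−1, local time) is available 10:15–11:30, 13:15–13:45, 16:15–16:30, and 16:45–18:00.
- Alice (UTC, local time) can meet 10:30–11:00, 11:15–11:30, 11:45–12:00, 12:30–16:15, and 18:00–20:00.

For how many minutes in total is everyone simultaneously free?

Uma → UTC: 08:30–09:30, 10:00–14:00, 14:15–15:00, 15:45–16:00, 16:30–17:00.
Ximena → UTC: 11:15–12:30, 14:15–14:45, 17:15–17:30, 17:45–19:00.
Alice → UTC: 10:30–11:00, 11:15–11:30, 11:45–12:00, 12:30–16:15, 18:00–20:00.
Uma ∩ Ximena: 11:15–12:30, 14:15–14:45.
Uma ∩ Ximena ∩ Alice: 11:15–11:30, 11:45–12:00, 14:15–14:45.
Total common minutes: 15 + 15 + 30 = 60.

60 minutes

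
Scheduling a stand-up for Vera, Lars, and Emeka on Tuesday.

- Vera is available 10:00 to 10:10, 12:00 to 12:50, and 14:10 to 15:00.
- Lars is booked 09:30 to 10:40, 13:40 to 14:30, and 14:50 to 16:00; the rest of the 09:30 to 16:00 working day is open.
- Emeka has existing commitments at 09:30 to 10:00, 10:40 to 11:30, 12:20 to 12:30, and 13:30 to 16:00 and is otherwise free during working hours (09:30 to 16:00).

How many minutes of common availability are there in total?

Lars free within 09:30–16:00: 10:40–13:40, 14:30–14:50.
Emeka free within 09:30–16:00: 10:00–10:40, 11:30–12:20, 12:30–13:30.
Vera ∩ Lars: 12:00–12:50, 14:30–14:50.
Vera ∩ Lars ∩ Emeka: 12:00–12:20, 12:30–12:50.
Total common minutes: 20 + 20 = 40.

40 minutes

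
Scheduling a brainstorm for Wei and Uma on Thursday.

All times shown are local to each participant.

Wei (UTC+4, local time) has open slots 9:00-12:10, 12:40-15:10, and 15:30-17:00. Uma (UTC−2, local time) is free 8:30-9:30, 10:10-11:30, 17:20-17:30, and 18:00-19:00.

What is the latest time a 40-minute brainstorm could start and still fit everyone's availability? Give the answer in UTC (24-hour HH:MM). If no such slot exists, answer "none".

Wei → UTC: 05:00–08:10, 08:40–11:10, 11:30–13:00.
Uma → UTC: 10:30–11:30, 12:10–13:30, 19:20–19:30, 20:00–21:00.
Wei ∩ Uma: 10:30–11:10, 12:10–13:00.
Windows ≥ 40 min: 10:30–11:10, 12:10–13:00.
Latest start in the last window 12:10–13:00 is 13:00 − 40 min = 12:20.

12:20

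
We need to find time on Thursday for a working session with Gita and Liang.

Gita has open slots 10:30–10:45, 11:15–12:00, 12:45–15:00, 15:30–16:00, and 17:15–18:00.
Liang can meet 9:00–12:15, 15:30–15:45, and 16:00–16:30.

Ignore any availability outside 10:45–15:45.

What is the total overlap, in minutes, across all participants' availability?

Gita ∩ Liang: 10:30–10:45, 11:15–12:00, 15:30–15:45.
Restricted to 10:45–15:45: 11:15–12:00, 15:30–15:45.
Total common minutes: 45 + 15 = 60.

60 minutes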